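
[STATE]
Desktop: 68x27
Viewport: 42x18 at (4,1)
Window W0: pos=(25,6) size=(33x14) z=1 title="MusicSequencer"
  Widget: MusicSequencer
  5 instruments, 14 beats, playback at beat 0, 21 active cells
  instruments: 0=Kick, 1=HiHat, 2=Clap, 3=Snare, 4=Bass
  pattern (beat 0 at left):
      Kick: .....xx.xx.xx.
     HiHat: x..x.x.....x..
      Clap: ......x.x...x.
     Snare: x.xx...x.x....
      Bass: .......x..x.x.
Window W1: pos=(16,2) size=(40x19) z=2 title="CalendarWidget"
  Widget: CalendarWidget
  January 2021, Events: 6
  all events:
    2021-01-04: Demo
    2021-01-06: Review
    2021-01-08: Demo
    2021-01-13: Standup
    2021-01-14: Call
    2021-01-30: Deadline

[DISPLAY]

                                          
            ┏━━━━━━━━━━━━━━━━━━━━━━━━━━━━━
            ┃ CalendarWidget              
            ┠─────────────────────────────
            ┃             January 2021    
            ┃Mo Tu We Th Fr Sa Su         
            ┃             1  2  3         
            ┃ 4*  5  6*  7  8*  9 10      
            ┃11 12 13* 14* 15 16 17       
            ┃18 19 20 21 22 23 24         
            ┃25 26 27 28 29 30* 31        
            ┃                             
            ┃                             
            ┃                             
            ┃                             
            ┃                             
            ┃                             
            ┃                             


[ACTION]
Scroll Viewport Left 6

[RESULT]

                                          
                ┏━━━━━━━━━━━━━━━━━━━━━━━━━
                ┃ CalendarWidget          
                ┠─────────────────────────
                ┃             January 2021
                ┃Mo Tu We Th Fr Sa Su     
                ┃             1  2  3     
                ┃ 4*  5  6*  7  8*  9 10  
                ┃11 12 13* 14* 15 16 17   
                ┃18 19 20 21 22 23 24     
                ┃25 26 27 28 29 30* 31    
                ┃                         
                ┃                         
                ┃                         
                ┃                         
                ┃                         
                ┃                         
                ┃                         


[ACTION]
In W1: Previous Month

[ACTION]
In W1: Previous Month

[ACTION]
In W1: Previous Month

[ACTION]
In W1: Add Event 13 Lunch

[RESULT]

                                          
                ┏━━━━━━━━━━━━━━━━━━━━━━━━━
                ┃ CalendarWidget          
                ┠─────────────────────────
                ┃             October 2020
                ┃Mo Tu We Th Fr Sa Su     
                ┃          1  2  3  4     
                ┃ 5  6  7  8  9 10 11     
                ┃12 13* 14 15 16 17 18    
                ┃19 20 21 22 23 24 25     
                ┃26 27 28 29 30 31        
                ┃                         
                ┃                         
                ┃                         
                ┃                         
                ┃                         
                ┃                         
                ┃                         


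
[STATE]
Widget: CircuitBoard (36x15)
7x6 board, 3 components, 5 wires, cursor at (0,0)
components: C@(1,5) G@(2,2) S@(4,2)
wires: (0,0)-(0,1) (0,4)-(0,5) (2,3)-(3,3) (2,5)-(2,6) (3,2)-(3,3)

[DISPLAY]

   0 1 2 3 4 5 6                    
0  [.]─ ·           · ─ ·           
                                    
1                       C           
                                    
2           G   ·       · ─ ·       
                │                   
3           · ─ ·                   
                                    
4           S                       
                                    
5                                   
Cursor: (0,0)                       
                                    
                                    


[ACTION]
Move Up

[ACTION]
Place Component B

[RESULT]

   0 1 2 3 4 5 6                    
0  [B]─ ·           · ─ ·           
                                    
1                       C           
                                    
2           G   ·       · ─ ·       
                │                   
3           · ─ ·                   
                                    
4           S                       
                                    
5                                   
Cursor: (0,0)                       
                                    
                                    


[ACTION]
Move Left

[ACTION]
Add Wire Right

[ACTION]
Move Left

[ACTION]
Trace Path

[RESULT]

   0 1 2 3 4 5 6                    
0  [B]─ ·           · ─ ·           
                                    
1                       C           
                                    
2           G   ·       · ─ ·       
                │                   
3           · ─ ·                   
                                    
4           S                       
                                    
5                                   
Cursor: (0,0)  Trace: B (1 nodes)   
                                    
                                    


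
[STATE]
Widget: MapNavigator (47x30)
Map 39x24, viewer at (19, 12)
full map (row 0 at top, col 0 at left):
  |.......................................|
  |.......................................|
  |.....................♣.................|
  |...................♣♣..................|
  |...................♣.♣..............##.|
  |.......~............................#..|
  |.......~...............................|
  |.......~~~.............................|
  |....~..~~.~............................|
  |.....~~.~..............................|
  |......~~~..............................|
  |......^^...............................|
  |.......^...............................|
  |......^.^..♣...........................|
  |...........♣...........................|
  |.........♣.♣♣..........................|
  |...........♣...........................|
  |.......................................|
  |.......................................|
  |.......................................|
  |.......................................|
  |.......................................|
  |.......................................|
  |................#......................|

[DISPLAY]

                                               
                                               
                                               
    .......................................    
    .......................................    
    .....................♣.................    
    ...................♣♣..................    
    ...................♣.♣..............##.    
    .......~............................#..    
    .......~...............................    
    .......~~~.............................    
    ....~..~~.~............................    
    .....~~.~..............................    
    ......~~~..............................    
    ......^^...............................    
    .......^...........@...................    
    ......^.^..♣...........................    
    ...........♣...........................    
    .........♣.♣♣..........................    
    ...........♣...........................    
    .......................................    
    .......................................    
    .......................................    
    .......................................    
    .......................................    
    .......................................    
    ................#......................    
                                               
                                               
                                               


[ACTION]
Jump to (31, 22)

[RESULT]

~~.............................                
~.~............................                
~..............................                
~..............................                
...............................                
...............................                
^..♣...........................                
...♣...........................                
.♣.♣♣..........................                
...♣...........................                
...............................                
...............................                
...............................                
...............................                
...............................                
.......................@.......                
........#......................                
                                               
                                               
                                               
                                               
                                               
                                               
                                               
                                               
                                               
                                               
                                               
                                               
                                               


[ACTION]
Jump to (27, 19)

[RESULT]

...............♣.♣..............##.            
...~............................#..            
...~...............................            
...~~~.............................            
~..~~.~............................            
.~~.~..............................            
..~~~..............................            
..^^...............................            
...^...............................            
..^.^..♣...........................            
.......♣...........................            
.....♣.♣♣..........................            
.......♣...........................            
...................................            
...................................            
.......................@...........            
...................................            
...................................            
...................................            
............#......................            
                                               
                                               
                                               
                                               
                                               
                                               
                                               
                                               
                                               
                                               


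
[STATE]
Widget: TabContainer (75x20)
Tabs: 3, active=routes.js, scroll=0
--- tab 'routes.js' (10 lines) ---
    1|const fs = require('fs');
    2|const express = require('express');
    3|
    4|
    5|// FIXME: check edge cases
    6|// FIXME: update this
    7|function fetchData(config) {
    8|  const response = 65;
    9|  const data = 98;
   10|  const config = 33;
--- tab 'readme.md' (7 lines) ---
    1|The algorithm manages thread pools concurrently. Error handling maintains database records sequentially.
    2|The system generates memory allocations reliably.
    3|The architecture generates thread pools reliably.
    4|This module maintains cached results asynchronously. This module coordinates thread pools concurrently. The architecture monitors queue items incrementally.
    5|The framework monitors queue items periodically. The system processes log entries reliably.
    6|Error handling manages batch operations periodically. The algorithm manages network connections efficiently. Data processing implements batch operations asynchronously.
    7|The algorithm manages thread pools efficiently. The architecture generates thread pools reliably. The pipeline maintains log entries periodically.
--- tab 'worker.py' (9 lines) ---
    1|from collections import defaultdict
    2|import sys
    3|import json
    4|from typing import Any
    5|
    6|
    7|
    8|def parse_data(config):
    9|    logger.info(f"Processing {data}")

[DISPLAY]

[routes.js]│ readme.md │ worker.py                                         
───────────────────────────────────────────────────────────────────────────
const fs = require('fs');                                                  
const express = require('express');                                        
                                                                           
                                                                           
// FIXME: check edge cases                                                 
// FIXME: update this                                                      
function fetchData(config) {                                               
  const response = 65;                                                     
  const data = 98;                                                         
  const config = 33;                                                       
                                                                           
                                                                           
                                                                           
                                                                           
                                                                           
                                                                           
                                                                           
                                                                           


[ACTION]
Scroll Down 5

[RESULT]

[routes.js]│ readme.md │ worker.py                                         
───────────────────────────────────────────────────────────────────────────
// FIXME: update this                                                      
function fetchData(config) {                                               
  const response = 65;                                                     
  const data = 98;                                                         
  const config = 33;                                                       
                                                                           
                                                                           
                                                                           
                                                                           
                                                                           
                                                                           
                                                                           
                                                                           
                                                                           
                                                                           
                                                                           
                                                                           
                                                                           


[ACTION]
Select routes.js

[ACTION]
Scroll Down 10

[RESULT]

[routes.js]│ readme.md │ worker.py                                         
───────────────────────────────────────────────────────────────────────────
  const config = 33;                                                       
                                                                           
                                                                           
                                                                           
                                                                           
                                                                           
                                                                           
                                                                           
                                                                           
                                                                           
                                                                           
                                                                           
                                                                           
                                                                           
                                                                           
                                                                           
                                                                           
                                                                           


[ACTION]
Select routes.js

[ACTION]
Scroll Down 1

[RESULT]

[routes.js]│ readme.md │ worker.py                                         
───────────────────────────────────────────────────────────────────────────
const express = require('express');                                        
                                                                           
                                                                           
// FIXME: check edge cases                                                 
// FIXME: update this                                                      
function fetchData(config) {                                               
  const response = 65;                                                     
  const data = 98;                                                         
  const config = 33;                                                       
                                                                           
                                                                           
                                                                           
                                                                           
                                                                           
                                                                           
                                                                           
                                                                           
                                                                           


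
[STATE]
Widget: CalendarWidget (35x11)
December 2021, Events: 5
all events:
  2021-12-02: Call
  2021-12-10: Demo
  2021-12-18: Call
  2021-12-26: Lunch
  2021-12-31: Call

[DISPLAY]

           December 2021           
Mo Tu We Th Fr Sa Su               
       1  2*  3  4  5              
 6  7  8  9 10* 11 12              
13 14 15 16 17 18* 19              
20 21 22 23 24 25 26*              
27 28 29 30 31*                    
                                   
                                   
                                   
                                   


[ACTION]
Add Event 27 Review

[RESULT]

           December 2021           
Mo Tu We Th Fr Sa Su               
       1  2*  3  4  5              
 6  7  8  9 10* 11 12              
13 14 15 16 17 18* 19              
20 21 22 23 24 25 26*              
27* 28 29 30 31*                   
                                   
                                   
                                   
                                   


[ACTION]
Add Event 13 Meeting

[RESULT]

           December 2021           
Mo Tu We Th Fr Sa Su               
       1  2*  3  4  5              
 6  7  8  9 10* 11 12              
13* 14 15 16 17 18* 19             
20 21 22 23 24 25 26*              
27* 28 29 30 31*                   
                                   
                                   
                                   
                                   


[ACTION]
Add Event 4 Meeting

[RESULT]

           December 2021           
Mo Tu We Th Fr Sa Su               
       1  2*  3  4*  5             
 6  7  8  9 10* 11 12              
13* 14 15 16 17 18* 19             
20 21 22 23 24 25 26*              
27* 28 29 30 31*                   
                                   
                                   
                                   
                                   


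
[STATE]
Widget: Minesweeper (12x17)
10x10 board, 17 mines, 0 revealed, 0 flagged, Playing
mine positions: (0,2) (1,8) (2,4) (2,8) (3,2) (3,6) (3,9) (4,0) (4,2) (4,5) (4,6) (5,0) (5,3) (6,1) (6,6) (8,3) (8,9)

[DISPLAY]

■■■■■■■■■■  
■■■■■■■■■■  
■■■■■■■■■■  
■■■■■■■■■■  
■■■■■■■■■■  
■■■■■■■■■■  
■■■■■■■■■■  
■■■■■■■■■■  
■■■■■■■■■■  
■■■■■■■■■■  
            
            
            
            
            
            
            


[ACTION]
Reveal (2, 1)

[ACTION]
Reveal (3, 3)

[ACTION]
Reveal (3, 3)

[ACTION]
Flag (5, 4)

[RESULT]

■■■■■■■■■■  
■■■■■■■■■■  
■1■■■■■■■■  
■■■3■■■■■■  
■■■■■■■■■■  
■■■■⚑■■■■■  
■■■■■■■■■■  
■■■■■■■■■■  
■■■■■■■■■■  
■■■■■■■■■■  
            
            
            
            
            
            
            


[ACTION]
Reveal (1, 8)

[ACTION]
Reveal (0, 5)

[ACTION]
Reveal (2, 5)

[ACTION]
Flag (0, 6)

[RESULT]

■■✹■■■■■■■  
■■■■■■■■✹■  
■1■■✹■■■✹■  
■■✹3■■✹■■✹  
✹■✹■■✹✹■■■  
✹■■✹⚑■■■■■  
■✹■■■■✹■■■  
■■■■■■■■■■  
■■■✹■■■■■✹  
■■■■■■■■■■  
            
            
            
            
            
            
            


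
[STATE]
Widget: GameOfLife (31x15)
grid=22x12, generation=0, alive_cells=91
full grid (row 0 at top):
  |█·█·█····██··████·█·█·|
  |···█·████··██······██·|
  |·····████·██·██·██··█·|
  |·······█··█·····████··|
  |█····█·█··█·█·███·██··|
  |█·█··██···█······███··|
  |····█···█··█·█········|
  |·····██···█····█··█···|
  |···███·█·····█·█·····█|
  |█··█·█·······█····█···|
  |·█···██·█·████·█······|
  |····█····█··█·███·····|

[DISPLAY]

Gen: 0                         
█·█·█····██··████·█·█·         
···█·████··██······██·         
·····████·██·██·██··█·         
·······█··█·····████··         
█····█·█··█·█·███·██··         
█·█··██···█······███··         
····█···█··█·█········         
·····██···█····█··█···         
···███·█·····█·█·····█         
█··█·█·······█····█···         
·█···██·█·████·█······         
····█····█··█·███·····         
                               
                               


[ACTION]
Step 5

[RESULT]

Gen: 5                         
···██·····█··█········         
··██·█····█··██·······         
···██·····█··██·█·····         
···███·█···█····█·····         
····██·█··██·█·██·····         
·····█·██··█·██····██·         
····█·█·█·············         
······················         
········██············         
·······███···██·······         
·······███···██·······         
······················         
                               
                               


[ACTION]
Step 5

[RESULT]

Gen: 10                        
····██········█·······         
····██·······█·█······         
·············█···██···         
·············███··█···         
·············█···██···         
············█·███·····         
········██···███······         
··········█···██······         
········██············         
·············██·······         
········██···██·······         
········██············         
                               
                               


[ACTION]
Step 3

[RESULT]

Gen: 13                        
····██··········█·····         
····██········██··█···         
············██····█···         
···········██·██···█··         
···········██··██·██··         
················█·█···         
················█·····         
······················         
········█·█████·······         
········██··█··█······         
·······█··█··██·······         
········██············         
                               
                               


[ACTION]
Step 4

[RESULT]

Gen: 17                        
····██······██████····         
····██······█·█·······         
···········██····█·██·         
···········██··█·█····         
···········████·······         
···········█·██·····█·         
·············██····█··         
·········█···█···█····         
·······█····██·█······         
······██··██··██······         
·······█··············         
······················         
                               
                               


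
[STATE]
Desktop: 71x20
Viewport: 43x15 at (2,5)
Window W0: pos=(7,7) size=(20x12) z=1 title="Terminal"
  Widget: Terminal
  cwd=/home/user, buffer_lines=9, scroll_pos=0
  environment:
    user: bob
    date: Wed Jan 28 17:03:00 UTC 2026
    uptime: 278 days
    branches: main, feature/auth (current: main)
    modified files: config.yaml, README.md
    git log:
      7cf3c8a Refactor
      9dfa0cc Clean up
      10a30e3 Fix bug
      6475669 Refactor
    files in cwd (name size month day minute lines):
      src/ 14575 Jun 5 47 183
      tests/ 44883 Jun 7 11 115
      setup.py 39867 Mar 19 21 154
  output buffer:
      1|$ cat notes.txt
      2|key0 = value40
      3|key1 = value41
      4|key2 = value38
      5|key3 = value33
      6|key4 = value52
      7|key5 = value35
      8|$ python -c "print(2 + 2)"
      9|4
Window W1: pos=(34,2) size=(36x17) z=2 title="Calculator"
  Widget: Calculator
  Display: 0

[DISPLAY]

                                ┃          
                                ┃┌───┬───┬─
     ┏━━━━━━━━━━━━━━━━━━┓       ┃│ 7 │ 8 │ 
     ┃ Terminal         ┃       ┃├───┼───┼─
     ┠──────────────────┨       ┃│ 4 │ 5 │ 
     ┃$ cat notes.txt   ┃       ┃├───┼───┼─
     ┃key0 = value40    ┃       ┃│ 1 │ 2 │ 
     ┃key1 = value41    ┃       ┃├───┼───┼─
     ┃key2 = value38    ┃       ┃│ 0 │ . │ 
     ┃key3 = value33    ┃       ┃├───┼───┼─
     ┃key4 = value52    ┃       ┃│ C │ MC│ 
     ┃key5 = value35    ┃       ┃└───┴───┴─
     ┃$ python -c "print┃       ┃          
     ┗━━━━━━━━━━━━━━━━━━┛       ┗━━━━━━━━━━
                                           


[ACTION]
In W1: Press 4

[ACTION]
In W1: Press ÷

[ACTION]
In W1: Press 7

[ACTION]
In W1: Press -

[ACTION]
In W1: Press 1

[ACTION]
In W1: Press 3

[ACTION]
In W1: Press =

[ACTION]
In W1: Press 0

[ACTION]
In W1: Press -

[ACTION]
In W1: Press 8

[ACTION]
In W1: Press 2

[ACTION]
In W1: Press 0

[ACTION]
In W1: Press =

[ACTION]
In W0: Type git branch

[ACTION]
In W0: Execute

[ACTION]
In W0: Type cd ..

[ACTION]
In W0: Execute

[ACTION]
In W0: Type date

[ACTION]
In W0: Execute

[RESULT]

                                ┃          
                                ┃┌───┬───┬─
     ┏━━━━━━━━━━━━━━━━━━┓       ┃│ 7 │ 8 │ 
     ┃ Terminal         ┃       ┃├───┼───┼─
     ┠──────────────────┨       ┃│ 4 │ 5 │ 
     ┃$ git branch      ┃       ┃├───┼───┼─
     ┃* main            ┃       ┃│ 1 │ 2 │ 
     ┃  feature/auth    ┃       ┃├───┼───┼─
     ┃$ cd ..           ┃       ┃│ 0 │ . │ 
     ┃                  ┃       ┃├───┼───┼─
     ┃$ date            ┃       ┃│ C │ MC│ 
     ┃Wed Jan 28 17:03:0┃       ┃└───┴───┴─
     ┃$ █               ┃       ┃          
     ┗━━━━━━━━━━━━━━━━━━┛       ┗━━━━━━━━━━
                                           


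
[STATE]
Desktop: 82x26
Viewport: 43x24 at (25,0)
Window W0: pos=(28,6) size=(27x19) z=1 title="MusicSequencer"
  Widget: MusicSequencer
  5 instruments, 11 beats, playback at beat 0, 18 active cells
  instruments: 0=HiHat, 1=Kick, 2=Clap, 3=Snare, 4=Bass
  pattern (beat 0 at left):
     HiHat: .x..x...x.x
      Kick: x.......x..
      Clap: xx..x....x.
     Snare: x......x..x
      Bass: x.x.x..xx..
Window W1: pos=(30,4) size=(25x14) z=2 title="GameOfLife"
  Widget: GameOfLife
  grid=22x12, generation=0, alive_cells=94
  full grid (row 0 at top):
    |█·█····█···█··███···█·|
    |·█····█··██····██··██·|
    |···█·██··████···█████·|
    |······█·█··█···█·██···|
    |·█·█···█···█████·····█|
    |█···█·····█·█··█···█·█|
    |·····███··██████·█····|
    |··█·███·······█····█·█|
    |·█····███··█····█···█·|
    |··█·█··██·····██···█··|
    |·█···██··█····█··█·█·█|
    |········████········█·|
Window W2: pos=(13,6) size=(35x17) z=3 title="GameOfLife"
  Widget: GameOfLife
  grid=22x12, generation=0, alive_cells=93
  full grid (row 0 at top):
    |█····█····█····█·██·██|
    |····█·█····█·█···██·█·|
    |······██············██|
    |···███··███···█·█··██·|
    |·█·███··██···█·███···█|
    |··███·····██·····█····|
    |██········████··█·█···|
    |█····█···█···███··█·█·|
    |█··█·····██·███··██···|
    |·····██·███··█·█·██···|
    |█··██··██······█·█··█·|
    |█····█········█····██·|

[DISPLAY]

                                           
                                           
                                           
                                           
     ┏━━━━━━━━━━━━━━━━━━━━━━━┓             
     ┃ GameOfLife            ┃             
━━━━━━━━━━━━━━━━━━━━━━┓──────┨             
                      ┃      ┃             
──────────────────────┨··██· ┃             
                      ┃████· ┃             
····█·██·██           ┃██··· ┃             
█·█···██·█·           ┃····█ ┃             
·········██           ┃··█·█ ┃             
···█·█··██·           ┃█···· ┃             
··█·███···█           ┃··█·█ ┃             
█·····█····           ┃···█· ┃             
███··█·█···           ┃··█·· ┃             
··███··█·█·           ┃━━━━━━┛             
·███··██···           ┃      ┃             
··█·█·██···           ┃      ┃             
····█·█··█·           ┃      ┃             
···█····██·           ┃      ┃             
━━━━━━━━━━━━━━━━━━━━━━┛      ┃             
   ┃                         ┃             


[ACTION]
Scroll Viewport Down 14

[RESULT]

                                           
                                           
     ┏━━━━━━━━━━━━━━━━━━━━━━━┓             
     ┃ GameOfLife            ┃             
━━━━━━━━━━━━━━━━━━━━━━┓──────┨             
                      ┃      ┃             
──────────────────────┨··██· ┃             
                      ┃████· ┃             
····█·██·██           ┃██··· ┃             
█·█···██·█·           ┃····█ ┃             
·········██           ┃··█·█ ┃             
···█·█··██·           ┃█···· ┃             
··█·███···█           ┃··█·█ ┃             
█·····█····           ┃···█· ┃             
███··█·█···           ┃··█·· ┃             
··███··█·█·           ┃━━━━━━┛             
·███··██···           ┃      ┃             
··█·█·██···           ┃      ┃             
····█·█··█·           ┃      ┃             
···█····██·           ┃      ┃             
━━━━━━━━━━━━━━━━━━━━━━┛      ┃             
   ┃                         ┃             
   ┗━━━━━━━━━━━━━━━━━━━━━━━━━┛             
                                           


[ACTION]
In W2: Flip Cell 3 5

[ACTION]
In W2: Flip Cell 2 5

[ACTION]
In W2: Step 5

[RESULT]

                                           
                                           
     ┏━━━━━━━━━━━━━━━━━━━━━━━┓             
     ┃ GameOfLife            ┃             
━━━━━━━━━━━━━━━━━━━━━━┓──────┨             
                      ┃      ┃             
──────────────────────┨··██· ┃             
                      ┃████· ┃             
········██·           ┃██··· ┃             
·······█··█           ┃····█ ┃             
█······█··█           ┃··█·█ ┃             
█·······██·           ┃█···· ┃             
··██····█··           ┃··█·█ ┃             
··██··██···           ┃···█· ┃             
··█████·█··           ┃··█·· ┃             
··█··█·····           ┃━━━━━━┛             
███········           ┃      ┃             
··█········           ┃      ┃             
██······██·           ┃      ┃             
········██·           ┃      ┃             
━━━━━━━━━━━━━━━━━━━━━━┛      ┃             
   ┃                         ┃             
   ┗━━━━━━━━━━━━━━━━━━━━━━━━━┛             
                                           


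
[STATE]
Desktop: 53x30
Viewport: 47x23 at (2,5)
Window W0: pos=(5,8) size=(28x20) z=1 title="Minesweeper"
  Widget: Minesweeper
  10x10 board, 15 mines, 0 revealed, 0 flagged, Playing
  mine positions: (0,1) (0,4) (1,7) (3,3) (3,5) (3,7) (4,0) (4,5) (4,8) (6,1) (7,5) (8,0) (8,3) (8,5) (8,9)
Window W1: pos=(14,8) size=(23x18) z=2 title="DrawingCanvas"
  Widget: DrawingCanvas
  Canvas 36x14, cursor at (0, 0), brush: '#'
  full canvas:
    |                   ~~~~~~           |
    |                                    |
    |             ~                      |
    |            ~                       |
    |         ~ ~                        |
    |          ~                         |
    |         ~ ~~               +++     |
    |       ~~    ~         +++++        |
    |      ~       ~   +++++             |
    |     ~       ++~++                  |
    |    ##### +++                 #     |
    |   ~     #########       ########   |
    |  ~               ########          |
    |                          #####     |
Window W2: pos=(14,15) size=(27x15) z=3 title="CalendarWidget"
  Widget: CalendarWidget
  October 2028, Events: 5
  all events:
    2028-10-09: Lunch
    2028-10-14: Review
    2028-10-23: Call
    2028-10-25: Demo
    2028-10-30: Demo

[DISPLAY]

                                               
                                               
                                               
   ┏━━━━━━━━┏━━━━━━━━━━━━━━━━━━━━━┓            
   ┃ Mineswe┃ DrawingCanvas       ┃            
   ┠────────┠─────────────────────┨            
   ┃■■■■■■■■┃+                  ~~┃            
   ┃■■■■■■■■┃                     ┃            
   ┃■■■■■■■■┃             ~       ┃            
   ┃■■■■■■■■┃            ~        ┃            
   ┃■■■■■■■■┏━━━━━━━━━━━━━━━━━━━━━━━━━┓        
   ┃■■■■■■■■┃ CalendarWidget          ┃        
   ┃■■■■■■■■┠─────────────────────────┨        
   ┃■■■■■■■■┃       October 2028      ┃        
   ┃■■■■■■■■┃Mo Tu We Th Fr Sa Su     ┃        
   ┃■■■■■■■■┃                   1     ┃        
   ┃        ┃ 2  3  4  5  6  7  8     ┃        
   ┃        ┃ 9* 10 11 12 13 14* 15   ┃        
   ┃        ┃16 17 18 19 20 21 22     ┃        
   ┃        ┃23* 24 25* 26 27 28 29   ┃        
   ┃        ┃30* 31                   ┃        
   ┃        ┃                         ┃        
   ┗━━━━━━━━┃                         ┃        


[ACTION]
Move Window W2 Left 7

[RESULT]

                                               
                                               
                                               
   ┏━━━━━━━━┏━━━━━━━━━━━━━━━━━━━━━┓            
   ┃ Mineswe┃ DrawingCanvas       ┃            
   ┠────────┠─────────────────────┨            
   ┃■■■■■■■■┃+                  ~~┃            
   ┃■■■■■■■■┃                     ┃            
   ┃■■■■■■■■┃             ~       ┃            
   ┃■■■■■■■■┃            ~        ┃            
   ┃■┏━━━━━━━━━━━━━━━━━━━━━━━━━┓  ┃            
   ┃■┃ CalendarWidget          ┃  ┃            
   ┃■┠─────────────────────────┨  ┃            
   ┃■┃       October 2028      ┃  ┃            
   ┃■┃Mo Tu We Th Fr Sa Su     ┃++┃            
   ┃■┃                   1     ┃  ┃            
   ┃ ┃ 2  3  4  5  6  7  8     ┃  ┃            
   ┃ ┃ 9* 10 11 12 13 14* 15   ┃  ┃            
   ┃ ┃16 17 18 19 20 21 22     ┃##┃            
   ┃ ┃23* 24 25* 26 27 28 29   ┃  ┃            
   ┃ ┃30* 31                   ┃━━┛            
   ┃ ┃                         ┃               
   ┗━┃                         ┃               


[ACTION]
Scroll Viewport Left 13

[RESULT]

                                               
                                               
                                               
     ┏━━━━━━━━┏━━━━━━━━━━━━━━━━━━━━━┓          
     ┃ Mineswe┃ DrawingCanvas       ┃          
     ┠────────┠─────────────────────┨          
     ┃■■■■■■■■┃+                  ~~┃          
     ┃■■■■■■■■┃                     ┃          
     ┃■■■■■■■■┃             ~       ┃          
     ┃■■■■■■■■┃            ~        ┃          
     ┃■┏━━━━━━━━━━━━━━━━━━━━━━━━━┓  ┃          
     ┃■┃ CalendarWidget          ┃  ┃          
     ┃■┠─────────────────────────┨  ┃          
     ┃■┃       October 2028      ┃  ┃          
     ┃■┃Mo Tu We Th Fr Sa Su     ┃++┃          
     ┃■┃                   1     ┃  ┃          
     ┃ ┃ 2  3  4  5  6  7  8     ┃  ┃          
     ┃ ┃ 9* 10 11 12 13 14* 15   ┃  ┃          
     ┃ ┃16 17 18 19 20 21 22     ┃##┃          
     ┃ ┃23* 24 25* 26 27 28 29   ┃  ┃          
     ┃ ┃30* 31                   ┃━━┛          
     ┃ ┃                         ┃             
     ┗━┃                         ┃             


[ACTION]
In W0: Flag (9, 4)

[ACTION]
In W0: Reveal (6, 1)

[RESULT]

                                               
                                               
                                               
     ┏━━━━━━━━┏━━━━━━━━━━━━━━━━━━━━━┓          
     ┃ Mineswe┃ DrawingCanvas       ┃          
     ┠────────┠─────────────────────┨          
     ┃■✹■■✹■■■┃+                  ~~┃          
     ┃■■■■■■■✹┃                     ┃          
     ┃■■■■■■■■┃             ~       ┃          
     ┃■■■✹■✹■✹┃            ~        ┃          
     ┃✹┏━━━━━━━━━━━━━━━━━━━━━━━━━┓  ┃          
     ┃■┃ CalendarWidget          ┃  ┃          
     ┃■┠─────────────────────────┨  ┃          
     ┃■┃       October 2028      ┃  ┃          
     ┃✹┃Mo Tu We Th Fr Sa Su     ┃++┃          
     ┃■┃                   1     ┃  ┃          
     ┃ ┃ 2  3  4  5  6  7  8     ┃  ┃          
     ┃ ┃ 9* 10 11 12 13 14* 15   ┃  ┃          
     ┃ ┃16 17 18 19 20 21 22     ┃##┃          
     ┃ ┃23* 24 25* 26 27 28 29   ┃  ┃          
     ┃ ┃30* 31                   ┃━━┛          
     ┃ ┃                         ┃             
     ┗━┃                         ┃             
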